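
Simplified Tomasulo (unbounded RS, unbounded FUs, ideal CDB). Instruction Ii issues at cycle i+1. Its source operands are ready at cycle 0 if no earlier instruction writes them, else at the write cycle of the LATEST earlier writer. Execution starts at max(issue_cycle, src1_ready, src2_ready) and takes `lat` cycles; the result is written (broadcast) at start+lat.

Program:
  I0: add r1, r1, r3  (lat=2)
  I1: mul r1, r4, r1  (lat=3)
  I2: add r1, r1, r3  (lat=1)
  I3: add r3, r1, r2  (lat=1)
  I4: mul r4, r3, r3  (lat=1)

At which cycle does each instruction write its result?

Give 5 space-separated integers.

I0 add r1: issue@1 deps=(None,None) exec_start@1 write@3
I1 mul r1: issue@2 deps=(None,0) exec_start@3 write@6
I2 add r1: issue@3 deps=(1,None) exec_start@6 write@7
I3 add r3: issue@4 deps=(2,None) exec_start@7 write@8
I4 mul r4: issue@5 deps=(3,3) exec_start@8 write@9

Answer: 3 6 7 8 9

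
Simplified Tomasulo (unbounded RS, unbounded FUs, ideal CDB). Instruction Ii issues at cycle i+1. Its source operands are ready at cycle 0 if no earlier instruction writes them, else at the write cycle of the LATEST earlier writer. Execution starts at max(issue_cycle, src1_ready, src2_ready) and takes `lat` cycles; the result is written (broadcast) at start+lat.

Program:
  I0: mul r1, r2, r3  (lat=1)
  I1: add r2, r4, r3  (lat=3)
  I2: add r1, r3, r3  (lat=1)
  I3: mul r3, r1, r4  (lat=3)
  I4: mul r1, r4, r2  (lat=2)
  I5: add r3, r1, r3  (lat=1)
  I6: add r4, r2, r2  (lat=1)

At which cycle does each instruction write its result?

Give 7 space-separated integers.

I0 mul r1: issue@1 deps=(None,None) exec_start@1 write@2
I1 add r2: issue@2 deps=(None,None) exec_start@2 write@5
I2 add r1: issue@3 deps=(None,None) exec_start@3 write@4
I3 mul r3: issue@4 deps=(2,None) exec_start@4 write@7
I4 mul r1: issue@5 deps=(None,1) exec_start@5 write@7
I5 add r3: issue@6 deps=(4,3) exec_start@7 write@8
I6 add r4: issue@7 deps=(1,1) exec_start@7 write@8

Answer: 2 5 4 7 7 8 8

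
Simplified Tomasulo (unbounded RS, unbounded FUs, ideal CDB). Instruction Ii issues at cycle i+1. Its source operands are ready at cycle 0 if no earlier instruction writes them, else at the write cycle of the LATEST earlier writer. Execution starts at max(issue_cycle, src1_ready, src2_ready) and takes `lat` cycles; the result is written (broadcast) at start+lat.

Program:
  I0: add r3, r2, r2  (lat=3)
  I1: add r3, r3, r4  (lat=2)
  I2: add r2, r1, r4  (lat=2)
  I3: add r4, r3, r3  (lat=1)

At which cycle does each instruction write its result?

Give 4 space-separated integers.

Answer: 4 6 5 7

Derivation:
I0 add r3: issue@1 deps=(None,None) exec_start@1 write@4
I1 add r3: issue@2 deps=(0,None) exec_start@4 write@6
I2 add r2: issue@3 deps=(None,None) exec_start@3 write@5
I3 add r4: issue@4 deps=(1,1) exec_start@6 write@7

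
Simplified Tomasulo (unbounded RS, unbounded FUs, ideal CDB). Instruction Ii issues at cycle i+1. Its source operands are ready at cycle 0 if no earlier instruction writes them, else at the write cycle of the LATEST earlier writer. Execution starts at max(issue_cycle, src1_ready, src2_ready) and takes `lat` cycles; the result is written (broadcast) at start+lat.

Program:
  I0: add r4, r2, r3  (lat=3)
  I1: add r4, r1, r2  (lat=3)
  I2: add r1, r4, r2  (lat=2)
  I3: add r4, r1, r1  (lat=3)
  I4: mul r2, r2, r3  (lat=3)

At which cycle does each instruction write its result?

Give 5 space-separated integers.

Answer: 4 5 7 10 8

Derivation:
I0 add r4: issue@1 deps=(None,None) exec_start@1 write@4
I1 add r4: issue@2 deps=(None,None) exec_start@2 write@5
I2 add r1: issue@3 deps=(1,None) exec_start@5 write@7
I3 add r4: issue@4 deps=(2,2) exec_start@7 write@10
I4 mul r2: issue@5 deps=(None,None) exec_start@5 write@8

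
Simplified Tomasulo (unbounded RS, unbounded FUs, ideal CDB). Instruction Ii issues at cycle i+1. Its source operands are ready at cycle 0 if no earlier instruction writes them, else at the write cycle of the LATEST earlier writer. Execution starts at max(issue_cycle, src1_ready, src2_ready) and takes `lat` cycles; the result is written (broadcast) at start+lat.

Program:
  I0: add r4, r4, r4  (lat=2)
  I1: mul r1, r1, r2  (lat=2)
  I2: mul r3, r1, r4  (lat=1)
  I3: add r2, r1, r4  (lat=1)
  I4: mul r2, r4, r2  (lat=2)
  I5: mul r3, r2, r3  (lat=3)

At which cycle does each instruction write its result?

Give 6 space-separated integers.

Answer: 3 4 5 5 7 10

Derivation:
I0 add r4: issue@1 deps=(None,None) exec_start@1 write@3
I1 mul r1: issue@2 deps=(None,None) exec_start@2 write@4
I2 mul r3: issue@3 deps=(1,0) exec_start@4 write@5
I3 add r2: issue@4 deps=(1,0) exec_start@4 write@5
I4 mul r2: issue@5 deps=(0,3) exec_start@5 write@7
I5 mul r3: issue@6 deps=(4,2) exec_start@7 write@10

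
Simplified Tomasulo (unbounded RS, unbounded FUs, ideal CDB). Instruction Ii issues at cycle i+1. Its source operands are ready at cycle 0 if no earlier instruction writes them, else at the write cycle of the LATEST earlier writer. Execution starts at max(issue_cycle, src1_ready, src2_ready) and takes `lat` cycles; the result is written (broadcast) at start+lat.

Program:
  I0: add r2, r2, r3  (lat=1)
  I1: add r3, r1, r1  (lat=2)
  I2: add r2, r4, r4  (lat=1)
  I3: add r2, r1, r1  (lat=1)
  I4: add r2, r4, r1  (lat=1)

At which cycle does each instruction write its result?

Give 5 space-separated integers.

Answer: 2 4 4 5 6

Derivation:
I0 add r2: issue@1 deps=(None,None) exec_start@1 write@2
I1 add r3: issue@2 deps=(None,None) exec_start@2 write@4
I2 add r2: issue@3 deps=(None,None) exec_start@3 write@4
I3 add r2: issue@4 deps=(None,None) exec_start@4 write@5
I4 add r2: issue@5 deps=(None,None) exec_start@5 write@6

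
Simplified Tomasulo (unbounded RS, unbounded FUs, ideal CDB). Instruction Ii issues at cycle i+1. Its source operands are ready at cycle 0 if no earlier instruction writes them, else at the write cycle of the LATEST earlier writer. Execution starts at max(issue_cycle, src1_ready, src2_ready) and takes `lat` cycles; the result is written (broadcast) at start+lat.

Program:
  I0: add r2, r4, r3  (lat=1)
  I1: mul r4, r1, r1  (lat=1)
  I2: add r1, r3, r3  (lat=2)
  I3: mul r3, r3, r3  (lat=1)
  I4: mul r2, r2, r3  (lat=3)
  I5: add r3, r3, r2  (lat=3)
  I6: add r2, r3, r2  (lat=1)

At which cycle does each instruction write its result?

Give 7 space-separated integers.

I0 add r2: issue@1 deps=(None,None) exec_start@1 write@2
I1 mul r4: issue@2 deps=(None,None) exec_start@2 write@3
I2 add r1: issue@3 deps=(None,None) exec_start@3 write@5
I3 mul r3: issue@4 deps=(None,None) exec_start@4 write@5
I4 mul r2: issue@5 deps=(0,3) exec_start@5 write@8
I5 add r3: issue@6 deps=(3,4) exec_start@8 write@11
I6 add r2: issue@7 deps=(5,4) exec_start@11 write@12

Answer: 2 3 5 5 8 11 12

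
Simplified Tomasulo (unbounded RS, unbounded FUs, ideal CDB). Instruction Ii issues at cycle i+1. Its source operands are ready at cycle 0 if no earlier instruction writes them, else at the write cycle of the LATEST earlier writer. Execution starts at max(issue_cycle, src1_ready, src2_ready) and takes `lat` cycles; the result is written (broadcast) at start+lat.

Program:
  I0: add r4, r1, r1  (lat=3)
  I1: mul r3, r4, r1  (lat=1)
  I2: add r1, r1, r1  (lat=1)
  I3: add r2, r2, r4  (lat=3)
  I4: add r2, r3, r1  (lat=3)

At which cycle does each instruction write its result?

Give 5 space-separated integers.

Answer: 4 5 4 7 8

Derivation:
I0 add r4: issue@1 deps=(None,None) exec_start@1 write@4
I1 mul r3: issue@2 deps=(0,None) exec_start@4 write@5
I2 add r1: issue@3 deps=(None,None) exec_start@3 write@4
I3 add r2: issue@4 deps=(None,0) exec_start@4 write@7
I4 add r2: issue@5 deps=(1,2) exec_start@5 write@8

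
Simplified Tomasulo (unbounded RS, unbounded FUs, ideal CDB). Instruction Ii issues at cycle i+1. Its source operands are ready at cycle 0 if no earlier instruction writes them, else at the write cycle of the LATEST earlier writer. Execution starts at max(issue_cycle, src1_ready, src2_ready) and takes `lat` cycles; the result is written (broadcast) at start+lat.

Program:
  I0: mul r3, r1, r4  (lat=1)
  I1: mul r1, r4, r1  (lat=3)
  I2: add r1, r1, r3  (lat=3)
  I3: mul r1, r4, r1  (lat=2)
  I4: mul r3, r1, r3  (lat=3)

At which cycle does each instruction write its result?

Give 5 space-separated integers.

I0 mul r3: issue@1 deps=(None,None) exec_start@1 write@2
I1 mul r1: issue@2 deps=(None,None) exec_start@2 write@5
I2 add r1: issue@3 deps=(1,0) exec_start@5 write@8
I3 mul r1: issue@4 deps=(None,2) exec_start@8 write@10
I4 mul r3: issue@5 deps=(3,0) exec_start@10 write@13

Answer: 2 5 8 10 13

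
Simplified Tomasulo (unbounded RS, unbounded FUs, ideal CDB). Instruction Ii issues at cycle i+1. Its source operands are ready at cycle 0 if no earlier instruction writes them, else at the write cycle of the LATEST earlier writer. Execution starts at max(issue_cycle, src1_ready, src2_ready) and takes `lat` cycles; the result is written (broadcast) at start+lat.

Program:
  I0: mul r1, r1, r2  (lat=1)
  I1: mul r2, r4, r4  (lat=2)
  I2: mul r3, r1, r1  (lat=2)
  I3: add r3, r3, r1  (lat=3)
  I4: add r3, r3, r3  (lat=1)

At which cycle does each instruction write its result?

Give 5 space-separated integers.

I0 mul r1: issue@1 deps=(None,None) exec_start@1 write@2
I1 mul r2: issue@2 deps=(None,None) exec_start@2 write@4
I2 mul r3: issue@3 deps=(0,0) exec_start@3 write@5
I3 add r3: issue@4 deps=(2,0) exec_start@5 write@8
I4 add r3: issue@5 deps=(3,3) exec_start@8 write@9

Answer: 2 4 5 8 9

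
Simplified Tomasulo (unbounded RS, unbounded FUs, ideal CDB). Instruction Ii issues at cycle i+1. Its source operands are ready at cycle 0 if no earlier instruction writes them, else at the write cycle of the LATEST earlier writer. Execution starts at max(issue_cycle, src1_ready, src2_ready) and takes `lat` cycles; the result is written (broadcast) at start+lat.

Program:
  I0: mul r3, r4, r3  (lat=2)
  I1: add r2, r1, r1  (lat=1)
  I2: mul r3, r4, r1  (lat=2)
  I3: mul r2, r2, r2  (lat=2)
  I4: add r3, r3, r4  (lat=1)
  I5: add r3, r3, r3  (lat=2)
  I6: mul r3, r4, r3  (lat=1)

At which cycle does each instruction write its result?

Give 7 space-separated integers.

I0 mul r3: issue@1 deps=(None,None) exec_start@1 write@3
I1 add r2: issue@2 deps=(None,None) exec_start@2 write@3
I2 mul r3: issue@3 deps=(None,None) exec_start@3 write@5
I3 mul r2: issue@4 deps=(1,1) exec_start@4 write@6
I4 add r3: issue@5 deps=(2,None) exec_start@5 write@6
I5 add r3: issue@6 deps=(4,4) exec_start@6 write@8
I6 mul r3: issue@7 deps=(None,5) exec_start@8 write@9

Answer: 3 3 5 6 6 8 9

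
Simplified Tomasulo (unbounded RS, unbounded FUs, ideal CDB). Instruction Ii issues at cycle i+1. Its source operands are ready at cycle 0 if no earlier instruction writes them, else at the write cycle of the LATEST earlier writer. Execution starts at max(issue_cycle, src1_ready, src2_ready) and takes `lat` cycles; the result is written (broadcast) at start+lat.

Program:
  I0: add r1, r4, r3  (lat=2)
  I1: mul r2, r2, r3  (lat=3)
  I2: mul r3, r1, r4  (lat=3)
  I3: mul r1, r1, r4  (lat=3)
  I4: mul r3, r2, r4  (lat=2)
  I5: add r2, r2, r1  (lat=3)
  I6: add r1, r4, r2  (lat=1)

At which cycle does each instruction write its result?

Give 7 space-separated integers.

Answer: 3 5 6 7 7 10 11

Derivation:
I0 add r1: issue@1 deps=(None,None) exec_start@1 write@3
I1 mul r2: issue@2 deps=(None,None) exec_start@2 write@5
I2 mul r3: issue@3 deps=(0,None) exec_start@3 write@6
I3 mul r1: issue@4 deps=(0,None) exec_start@4 write@7
I4 mul r3: issue@5 deps=(1,None) exec_start@5 write@7
I5 add r2: issue@6 deps=(1,3) exec_start@7 write@10
I6 add r1: issue@7 deps=(None,5) exec_start@10 write@11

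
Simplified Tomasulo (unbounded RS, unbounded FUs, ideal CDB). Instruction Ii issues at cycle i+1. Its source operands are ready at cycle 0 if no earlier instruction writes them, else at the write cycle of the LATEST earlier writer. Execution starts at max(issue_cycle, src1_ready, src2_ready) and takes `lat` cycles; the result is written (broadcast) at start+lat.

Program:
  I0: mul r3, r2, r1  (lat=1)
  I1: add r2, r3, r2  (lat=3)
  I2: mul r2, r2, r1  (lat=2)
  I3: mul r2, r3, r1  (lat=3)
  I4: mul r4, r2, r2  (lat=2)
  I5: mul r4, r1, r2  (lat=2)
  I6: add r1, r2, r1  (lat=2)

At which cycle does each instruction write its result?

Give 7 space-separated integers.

Answer: 2 5 7 7 9 9 9

Derivation:
I0 mul r3: issue@1 deps=(None,None) exec_start@1 write@2
I1 add r2: issue@2 deps=(0,None) exec_start@2 write@5
I2 mul r2: issue@3 deps=(1,None) exec_start@5 write@7
I3 mul r2: issue@4 deps=(0,None) exec_start@4 write@7
I4 mul r4: issue@5 deps=(3,3) exec_start@7 write@9
I5 mul r4: issue@6 deps=(None,3) exec_start@7 write@9
I6 add r1: issue@7 deps=(3,None) exec_start@7 write@9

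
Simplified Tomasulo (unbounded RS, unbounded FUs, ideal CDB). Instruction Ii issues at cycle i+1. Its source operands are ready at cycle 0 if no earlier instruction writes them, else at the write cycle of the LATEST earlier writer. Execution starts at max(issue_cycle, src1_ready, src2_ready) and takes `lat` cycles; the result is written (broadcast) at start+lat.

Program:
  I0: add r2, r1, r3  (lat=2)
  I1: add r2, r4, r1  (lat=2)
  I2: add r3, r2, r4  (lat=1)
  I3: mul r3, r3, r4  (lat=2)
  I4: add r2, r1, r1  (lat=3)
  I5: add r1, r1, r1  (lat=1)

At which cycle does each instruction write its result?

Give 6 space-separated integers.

Answer: 3 4 5 7 8 7

Derivation:
I0 add r2: issue@1 deps=(None,None) exec_start@1 write@3
I1 add r2: issue@2 deps=(None,None) exec_start@2 write@4
I2 add r3: issue@3 deps=(1,None) exec_start@4 write@5
I3 mul r3: issue@4 deps=(2,None) exec_start@5 write@7
I4 add r2: issue@5 deps=(None,None) exec_start@5 write@8
I5 add r1: issue@6 deps=(None,None) exec_start@6 write@7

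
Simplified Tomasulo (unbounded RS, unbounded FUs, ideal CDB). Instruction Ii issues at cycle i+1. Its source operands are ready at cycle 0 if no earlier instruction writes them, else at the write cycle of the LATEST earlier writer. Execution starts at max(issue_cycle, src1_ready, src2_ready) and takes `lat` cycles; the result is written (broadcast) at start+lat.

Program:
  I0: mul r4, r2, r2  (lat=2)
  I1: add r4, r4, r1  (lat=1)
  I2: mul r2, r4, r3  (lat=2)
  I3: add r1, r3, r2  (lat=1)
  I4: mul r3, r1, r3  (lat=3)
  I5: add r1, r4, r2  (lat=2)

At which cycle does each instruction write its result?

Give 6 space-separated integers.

Answer: 3 4 6 7 10 8

Derivation:
I0 mul r4: issue@1 deps=(None,None) exec_start@1 write@3
I1 add r4: issue@2 deps=(0,None) exec_start@3 write@4
I2 mul r2: issue@3 deps=(1,None) exec_start@4 write@6
I3 add r1: issue@4 deps=(None,2) exec_start@6 write@7
I4 mul r3: issue@5 deps=(3,None) exec_start@7 write@10
I5 add r1: issue@6 deps=(1,2) exec_start@6 write@8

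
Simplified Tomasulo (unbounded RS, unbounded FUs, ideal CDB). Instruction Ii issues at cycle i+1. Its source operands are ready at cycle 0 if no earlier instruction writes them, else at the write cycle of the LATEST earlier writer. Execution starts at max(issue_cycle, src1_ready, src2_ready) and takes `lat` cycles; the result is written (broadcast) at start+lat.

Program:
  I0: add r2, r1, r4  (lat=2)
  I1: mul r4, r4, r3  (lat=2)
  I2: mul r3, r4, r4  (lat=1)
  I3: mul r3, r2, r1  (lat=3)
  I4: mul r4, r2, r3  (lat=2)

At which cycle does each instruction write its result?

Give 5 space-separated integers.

I0 add r2: issue@1 deps=(None,None) exec_start@1 write@3
I1 mul r4: issue@2 deps=(None,None) exec_start@2 write@4
I2 mul r3: issue@3 deps=(1,1) exec_start@4 write@5
I3 mul r3: issue@4 deps=(0,None) exec_start@4 write@7
I4 mul r4: issue@5 deps=(0,3) exec_start@7 write@9

Answer: 3 4 5 7 9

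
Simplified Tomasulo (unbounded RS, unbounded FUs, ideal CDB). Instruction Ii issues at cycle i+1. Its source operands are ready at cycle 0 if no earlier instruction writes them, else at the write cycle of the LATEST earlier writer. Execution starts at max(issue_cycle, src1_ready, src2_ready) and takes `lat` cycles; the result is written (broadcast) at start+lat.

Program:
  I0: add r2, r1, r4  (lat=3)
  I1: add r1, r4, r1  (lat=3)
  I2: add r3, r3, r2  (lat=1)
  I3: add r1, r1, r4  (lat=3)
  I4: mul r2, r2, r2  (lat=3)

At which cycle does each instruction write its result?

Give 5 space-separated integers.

Answer: 4 5 5 8 8

Derivation:
I0 add r2: issue@1 deps=(None,None) exec_start@1 write@4
I1 add r1: issue@2 deps=(None,None) exec_start@2 write@5
I2 add r3: issue@3 deps=(None,0) exec_start@4 write@5
I3 add r1: issue@4 deps=(1,None) exec_start@5 write@8
I4 mul r2: issue@5 deps=(0,0) exec_start@5 write@8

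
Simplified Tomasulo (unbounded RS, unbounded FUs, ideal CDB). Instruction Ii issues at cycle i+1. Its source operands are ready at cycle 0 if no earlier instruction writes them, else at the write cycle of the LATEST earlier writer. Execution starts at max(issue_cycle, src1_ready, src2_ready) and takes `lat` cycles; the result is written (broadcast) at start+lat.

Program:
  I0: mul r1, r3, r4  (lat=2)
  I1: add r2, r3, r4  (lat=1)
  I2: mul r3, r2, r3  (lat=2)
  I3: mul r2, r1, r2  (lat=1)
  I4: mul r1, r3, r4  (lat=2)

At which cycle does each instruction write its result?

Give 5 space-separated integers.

Answer: 3 3 5 5 7

Derivation:
I0 mul r1: issue@1 deps=(None,None) exec_start@1 write@3
I1 add r2: issue@2 deps=(None,None) exec_start@2 write@3
I2 mul r3: issue@3 deps=(1,None) exec_start@3 write@5
I3 mul r2: issue@4 deps=(0,1) exec_start@4 write@5
I4 mul r1: issue@5 deps=(2,None) exec_start@5 write@7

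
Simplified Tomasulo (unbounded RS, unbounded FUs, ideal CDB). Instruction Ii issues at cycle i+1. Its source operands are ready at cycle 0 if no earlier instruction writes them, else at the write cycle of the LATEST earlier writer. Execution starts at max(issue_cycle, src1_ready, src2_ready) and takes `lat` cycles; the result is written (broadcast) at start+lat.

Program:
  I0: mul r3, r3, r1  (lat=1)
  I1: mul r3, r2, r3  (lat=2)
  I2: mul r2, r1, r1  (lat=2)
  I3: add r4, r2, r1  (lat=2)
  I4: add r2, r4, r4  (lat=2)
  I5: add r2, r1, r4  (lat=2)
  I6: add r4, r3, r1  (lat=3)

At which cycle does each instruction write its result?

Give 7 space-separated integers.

I0 mul r3: issue@1 deps=(None,None) exec_start@1 write@2
I1 mul r3: issue@2 deps=(None,0) exec_start@2 write@4
I2 mul r2: issue@3 deps=(None,None) exec_start@3 write@5
I3 add r4: issue@4 deps=(2,None) exec_start@5 write@7
I4 add r2: issue@5 deps=(3,3) exec_start@7 write@9
I5 add r2: issue@6 deps=(None,3) exec_start@7 write@9
I6 add r4: issue@7 deps=(1,None) exec_start@7 write@10

Answer: 2 4 5 7 9 9 10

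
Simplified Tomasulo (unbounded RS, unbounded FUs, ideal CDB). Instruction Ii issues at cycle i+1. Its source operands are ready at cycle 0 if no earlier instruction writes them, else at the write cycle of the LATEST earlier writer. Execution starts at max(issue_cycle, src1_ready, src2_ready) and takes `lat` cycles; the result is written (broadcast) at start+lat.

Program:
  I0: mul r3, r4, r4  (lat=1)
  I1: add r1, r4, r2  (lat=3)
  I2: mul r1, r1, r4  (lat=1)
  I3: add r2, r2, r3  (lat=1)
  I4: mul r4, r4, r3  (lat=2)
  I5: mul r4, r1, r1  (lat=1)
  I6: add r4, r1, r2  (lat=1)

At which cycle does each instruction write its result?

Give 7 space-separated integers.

I0 mul r3: issue@1 deps=(None,None) exec_start@1 write@2
I1 add r1: issue@2 deps=(None,None) exec_start@2 write@5
I2 mul r1: issue@3 deps=(1,None) exec_start@5 write@6
I3 add r2: issue@4 deps=(None,0) exec_start@4 write@5
I4 mul r4: issue@5 deps=(None,0) exec_start@5 write@7
I5 mul r4: issue@6 deps=(2,2) exec_start@6 write@7
I6 add r4: issue@7 deps=(2,3) exec_start@7 write@8

Answer: 2 5 6 5 7 7 8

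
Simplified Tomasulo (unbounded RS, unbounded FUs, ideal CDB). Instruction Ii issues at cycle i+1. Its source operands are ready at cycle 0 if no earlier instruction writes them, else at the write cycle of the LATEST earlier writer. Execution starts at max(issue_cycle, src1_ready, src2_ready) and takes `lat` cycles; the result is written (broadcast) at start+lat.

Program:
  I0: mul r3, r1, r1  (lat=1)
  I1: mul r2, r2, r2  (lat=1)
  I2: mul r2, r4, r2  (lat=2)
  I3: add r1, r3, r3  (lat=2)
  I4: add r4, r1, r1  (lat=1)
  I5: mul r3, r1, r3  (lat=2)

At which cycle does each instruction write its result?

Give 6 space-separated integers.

I0 mul r3: issue@1 deps=(None,None) exec_start@1 write@2
I1 mul r2: issue@2 deps=(None,None) exec_start@2 write@3
I2 mul r2: issue@3 deps=(None,1) exec_start@3 write@5
I3 add r1: issue@4 deps=(0,0) exec_start@4 write@6
I4 add r4: issue@5 deps=(3,3) exec_start@6 write@7
I5 mul r3: issue@6 deps=(3,0) exec_start@6 write@8

Answer: 2 3 5 6 7 8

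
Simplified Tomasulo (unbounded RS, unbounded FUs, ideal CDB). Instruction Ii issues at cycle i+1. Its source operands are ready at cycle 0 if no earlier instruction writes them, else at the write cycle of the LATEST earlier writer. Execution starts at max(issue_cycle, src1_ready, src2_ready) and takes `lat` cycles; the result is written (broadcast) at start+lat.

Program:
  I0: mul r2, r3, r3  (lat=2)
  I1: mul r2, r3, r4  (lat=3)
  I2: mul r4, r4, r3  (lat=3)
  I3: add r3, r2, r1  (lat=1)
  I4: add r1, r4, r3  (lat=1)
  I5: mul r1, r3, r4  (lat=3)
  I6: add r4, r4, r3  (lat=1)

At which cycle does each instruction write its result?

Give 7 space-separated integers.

Answer: 3 5 6 6 7 9 8

Derivation:
I0 mul r2: issue@1 deps=(None,None) exec_start@1 write@3
I1 mul r2: issue@2 deps=(None,None) exec_start@2 write@5
I2 mul r4: issue@3 deps=(None,None) exec_start@3 write@6
I3 add r3: issue@4 deps=(1,None) exec_start@5 write@6
I4 add r1: issue@5 deps=(2,3) exec_start@6 write@7
I5 mul r1: issue@6 deps=(3,2) exec_start@6 write@9
I6 add r4: issue@7 deps=(2,3) exec_start@7 write@8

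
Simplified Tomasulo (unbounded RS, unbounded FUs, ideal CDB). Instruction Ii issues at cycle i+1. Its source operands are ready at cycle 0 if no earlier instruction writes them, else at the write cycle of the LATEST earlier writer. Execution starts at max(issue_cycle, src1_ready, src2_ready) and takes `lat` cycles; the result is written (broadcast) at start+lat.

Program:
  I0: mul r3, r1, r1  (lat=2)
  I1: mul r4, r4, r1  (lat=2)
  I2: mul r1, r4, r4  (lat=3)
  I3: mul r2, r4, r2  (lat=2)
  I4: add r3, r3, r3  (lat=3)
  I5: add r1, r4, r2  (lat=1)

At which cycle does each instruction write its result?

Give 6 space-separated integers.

Answer: 3 4 7 6 8 7

Derivation:
I0 mul r3: issue@1 deps=(None,None) exec_start@1 write@3
I1 mul r4: issue@2 deps=(None,None) exec_start@2 write@4
I2 mul r1: issue@3 deps=(1,1) exec_start@4 write@7
I3 mul r2: issue@4 deps=(1,None) exec_start@4 write@6
I4 add r3: issue@5 deps=(0,0) exec_start@5 write@8
I5 add r1: issue@6 deps=(1,3) exec_start@6 write@7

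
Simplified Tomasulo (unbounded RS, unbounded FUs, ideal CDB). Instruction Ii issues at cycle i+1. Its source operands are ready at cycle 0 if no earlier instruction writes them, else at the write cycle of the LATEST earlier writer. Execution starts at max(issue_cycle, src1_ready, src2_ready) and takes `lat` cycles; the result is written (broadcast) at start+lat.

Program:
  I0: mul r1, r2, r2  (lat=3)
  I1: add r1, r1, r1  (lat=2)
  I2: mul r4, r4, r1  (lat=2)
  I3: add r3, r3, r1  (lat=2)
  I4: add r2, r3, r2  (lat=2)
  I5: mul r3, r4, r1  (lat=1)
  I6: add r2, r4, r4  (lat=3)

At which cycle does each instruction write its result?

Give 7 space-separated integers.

I0 mul r1: issue@1 deps=(None,None) exec_start@1 write@4
I1 add r1: issue@2 deps=(0,0) exec_start@4 write@6
I2 mul r4: issue@3 deps=(None,1) exec_start@6 write@8
I3 add r3: issue@4 deps=(None,1) exec_start@6 write@8
I4 add r2: issue@5 deps=(3,None) exec_start@8 write@10
I5 mul r3: issue@6 deps=(2,1) exec_start@8 write@9
I6 add r2: issue@7 deps=(2,2) exec_start@8 write@11

Answer: 4 6 8 8 10 9 11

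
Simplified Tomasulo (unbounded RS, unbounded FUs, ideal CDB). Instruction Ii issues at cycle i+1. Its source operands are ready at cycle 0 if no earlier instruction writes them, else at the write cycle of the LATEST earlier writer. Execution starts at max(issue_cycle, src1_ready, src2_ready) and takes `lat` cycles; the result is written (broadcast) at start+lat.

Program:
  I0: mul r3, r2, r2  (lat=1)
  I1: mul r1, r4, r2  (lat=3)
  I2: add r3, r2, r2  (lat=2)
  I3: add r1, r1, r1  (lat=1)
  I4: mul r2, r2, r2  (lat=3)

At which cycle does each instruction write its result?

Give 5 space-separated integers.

I0 mul r3: issue@1 deps=(None,None) exec_start@1 write@2
I1 mul r1: issue@2 deps=(None,None) exec_start@2 write@5
I2 add r3: issue@3 deps=(None,None) exec_start@3 write@5
I3 add r1: issue@4 deps=(1,1) exec_start@5 write@6
I4 mul r2: issue@5 deps=(None,None) exec_start@5 write@8

Answer: 2 5 5 6 8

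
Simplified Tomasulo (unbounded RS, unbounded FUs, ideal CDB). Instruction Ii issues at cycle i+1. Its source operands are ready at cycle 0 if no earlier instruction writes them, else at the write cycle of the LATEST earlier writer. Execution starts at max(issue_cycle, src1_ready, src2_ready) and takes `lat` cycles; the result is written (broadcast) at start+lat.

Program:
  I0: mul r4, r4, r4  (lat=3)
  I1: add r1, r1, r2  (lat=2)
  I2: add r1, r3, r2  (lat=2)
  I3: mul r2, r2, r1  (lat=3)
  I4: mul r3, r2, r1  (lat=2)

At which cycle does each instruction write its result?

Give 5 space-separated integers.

Answer: 4 4 5 8 10

Derivation:
I0 mul r4: issue@1 deps=(None,None) exec_start@1 write@4
I1 add r1: issue@2 deps=(None,None) exec_start@2 write@4
I2 add r1: issue@3 deps=(None,None) exec_start@3 write@5
I3 mul r2: issue@4 deps=(None,2) exec_start@5 write@8
I4 mul r3: issue@5 deps=(3,2) exec_start@8 write@10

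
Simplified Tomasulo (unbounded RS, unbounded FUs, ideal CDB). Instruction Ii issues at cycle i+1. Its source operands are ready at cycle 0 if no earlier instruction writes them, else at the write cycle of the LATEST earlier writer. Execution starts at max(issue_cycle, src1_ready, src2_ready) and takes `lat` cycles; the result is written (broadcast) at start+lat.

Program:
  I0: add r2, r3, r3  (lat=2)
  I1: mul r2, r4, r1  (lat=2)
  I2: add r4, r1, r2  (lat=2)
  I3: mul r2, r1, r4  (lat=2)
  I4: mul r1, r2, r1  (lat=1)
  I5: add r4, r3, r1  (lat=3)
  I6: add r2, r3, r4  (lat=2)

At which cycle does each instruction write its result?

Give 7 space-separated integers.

I0 add r2: issue@1 deps=(None,None) exec_start@1 write@3
I1 mul r2: issue@2 deps=(None,None) exec_start@2 write@4
I2 add r4: issue@3 deps=(None,1) exec_start@4 write@6
I3 mul r2: issue@4 deps=(None,2) exec_start@6 write@8
I4 mul r1: issue@5 deps=(3,None) exec_start@8 write@9
I5 add r4: issue@6 deps=(None,4) exec_start@9 write@12
I6 add r2: issue@7 deps=(None,5) exec_start@12 write@14

Answer: 3 4 6 8 9 12 14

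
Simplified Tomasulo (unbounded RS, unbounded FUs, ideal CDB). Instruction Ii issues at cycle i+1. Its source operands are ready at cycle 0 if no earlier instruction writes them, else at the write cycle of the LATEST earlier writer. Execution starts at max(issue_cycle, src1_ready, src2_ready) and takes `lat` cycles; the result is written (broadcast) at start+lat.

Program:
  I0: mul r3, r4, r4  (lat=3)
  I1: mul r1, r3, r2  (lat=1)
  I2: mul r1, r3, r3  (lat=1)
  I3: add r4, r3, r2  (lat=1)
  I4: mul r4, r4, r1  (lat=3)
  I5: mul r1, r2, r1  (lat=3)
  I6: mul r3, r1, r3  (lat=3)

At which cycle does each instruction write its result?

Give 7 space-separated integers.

Answer: 4 5 5 5 8 9 12

Derivation:
I0 mul r3: issue@1 deps=(None,None) exec_start@1 write@4
I1 mul r1: issue@2 deps=(0,None) exec_start@4 write@5
I2 mul r1: issue@3 deps=(0,0) exec_start@4 write@5
I3 add r4: issue@4 deps=(0,None) exec_start@4 write@5
I4 mul r4: issue@5 deps=(3,2) exec_start@5 write@8
I5 mul r1: issue@6 deps=(None,2) exec_start@6 write@9
I6 mul r3: issue@7 deps=(5,0) exec_start@9 write@12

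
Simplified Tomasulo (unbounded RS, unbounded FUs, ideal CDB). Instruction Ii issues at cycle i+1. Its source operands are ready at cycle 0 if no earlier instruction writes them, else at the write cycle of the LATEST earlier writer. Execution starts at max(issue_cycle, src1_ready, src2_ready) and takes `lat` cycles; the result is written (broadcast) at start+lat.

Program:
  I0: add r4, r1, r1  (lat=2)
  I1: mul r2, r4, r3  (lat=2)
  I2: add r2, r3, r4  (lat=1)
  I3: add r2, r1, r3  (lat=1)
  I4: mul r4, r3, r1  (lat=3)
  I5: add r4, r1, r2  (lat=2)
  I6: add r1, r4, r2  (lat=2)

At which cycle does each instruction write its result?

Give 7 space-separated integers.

I0 add r4: issue@1 deps=(None,None) exec_start@1 write@3
I1 mul r2: issue@2 deps=(0,None) exec_start@3 write@5
I2 add r2: issue@3 deps=(None,0) exec_start@3 write@4
I3 add r2: issue@4 deps=(None,None) exec_start@4 write@5
I4 mul r4: issue@5 deps=(None,None) exec_start@5 write@8
I5 add r4: issue@6 deps=(None,3) exec_start@6 write@8
I6 add r1: issue@7 deps=(5,3) exec_start@8 write@10

Answer: 3 5 4 5 8 8 10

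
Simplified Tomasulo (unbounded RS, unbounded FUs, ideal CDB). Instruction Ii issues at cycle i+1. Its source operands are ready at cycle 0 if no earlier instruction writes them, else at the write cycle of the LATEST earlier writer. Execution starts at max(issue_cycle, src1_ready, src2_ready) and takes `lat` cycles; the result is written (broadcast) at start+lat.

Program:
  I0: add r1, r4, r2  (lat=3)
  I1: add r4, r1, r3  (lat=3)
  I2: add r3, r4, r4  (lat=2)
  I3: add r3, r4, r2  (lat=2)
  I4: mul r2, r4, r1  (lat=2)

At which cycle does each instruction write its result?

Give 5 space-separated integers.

Answer: 4 7 9 9 9

Derivation:
I0 add r1: issue@1 deps=(None,None) exec_start@1 write@4
I1 add r4: issue@2 deps=(0,None) exec_start@4 write@7
I2 add r3: issue@3 deps=(1,1) exec_start@7 write@9
I3 add r3: issue@4 deps=(1,None) exec_start@7 write@9
I4 mul r2: issue@5 deps=(1,0) exec_start@7 write@9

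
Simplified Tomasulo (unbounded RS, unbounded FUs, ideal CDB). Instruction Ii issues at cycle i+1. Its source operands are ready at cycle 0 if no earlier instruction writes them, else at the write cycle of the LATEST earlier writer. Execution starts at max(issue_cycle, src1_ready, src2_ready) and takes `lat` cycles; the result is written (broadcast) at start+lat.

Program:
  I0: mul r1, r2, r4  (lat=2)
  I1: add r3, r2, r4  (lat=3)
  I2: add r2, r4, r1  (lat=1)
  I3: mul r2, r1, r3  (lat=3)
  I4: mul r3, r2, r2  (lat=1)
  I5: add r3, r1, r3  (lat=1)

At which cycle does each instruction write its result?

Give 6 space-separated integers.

Answer: 3 5 4 8 9 10

Derivation:
I0 mul r1: issue@1 deps=(None,None) exec_start@1 write@3
I1 add r3: issue@2 deps=(None,None) exec_start@2 write@5
I2 add r2: issue@3 deps=(None,0) exec_start@3 write@4
I3 mul r2: issue@4 deps=(0,1) exec_start@5 write@8
I4 mul r3: issue@5 deps=(3,3) exec_start@8 write@9
I5 add r3: issue@6 deps=(0,4) exec_start@9 write@10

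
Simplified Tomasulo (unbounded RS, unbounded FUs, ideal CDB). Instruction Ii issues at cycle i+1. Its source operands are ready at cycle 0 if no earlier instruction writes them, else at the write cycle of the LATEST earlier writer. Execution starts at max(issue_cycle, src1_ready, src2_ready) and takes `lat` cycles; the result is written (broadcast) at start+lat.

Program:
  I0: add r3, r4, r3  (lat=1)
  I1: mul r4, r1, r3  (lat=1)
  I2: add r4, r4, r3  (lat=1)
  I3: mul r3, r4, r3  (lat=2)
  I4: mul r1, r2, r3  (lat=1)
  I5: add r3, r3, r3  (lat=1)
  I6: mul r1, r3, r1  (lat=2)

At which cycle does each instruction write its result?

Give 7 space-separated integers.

Answer: 2 3 4 6 7 7 9

Derivation:
I0 add r3: issue@1 deps=(None,None) exec_start@1 write@2
I1 mul r4: issue@2 deps=(None,0) exec_start@2 write@3
I2 add r4: issue@3 deps=(1,0) exec_start@3 write@4
I3 mul r3: issue@4 deps=(2,0) exec_start@4 write@6
I4 mul r1: issue@5 deps=(None,3) exec_start@6 write@7
I5 add r3: issue@6 deps=(3,3) exec_start@6 write@7
I6 mul r1: issue@7 deps=(5,4) exec_start@7 write@9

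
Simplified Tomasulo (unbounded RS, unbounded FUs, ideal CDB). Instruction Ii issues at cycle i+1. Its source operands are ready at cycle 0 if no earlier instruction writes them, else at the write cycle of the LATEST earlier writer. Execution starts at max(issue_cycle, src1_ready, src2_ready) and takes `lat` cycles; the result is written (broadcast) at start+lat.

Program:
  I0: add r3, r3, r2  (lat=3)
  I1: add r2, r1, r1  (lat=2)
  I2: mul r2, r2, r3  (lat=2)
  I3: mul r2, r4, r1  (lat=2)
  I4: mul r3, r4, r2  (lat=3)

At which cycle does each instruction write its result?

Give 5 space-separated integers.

I0 add r3: issue@1 deps=(None,None) exec_start@1 write@4
I1 add r2: issue@2 deps=(None,None) exec_start@2 write@4
I2 mul r2: issue@3 deps=(1,0) exec_start@4 write@6
I3 mul r2: issue@4 deps=(None,None) exec_start@4 write@6
I4 mul r3: issue@5 deps=(None,3) exec_start@6 write@9

Answer: 4 4 6 6 9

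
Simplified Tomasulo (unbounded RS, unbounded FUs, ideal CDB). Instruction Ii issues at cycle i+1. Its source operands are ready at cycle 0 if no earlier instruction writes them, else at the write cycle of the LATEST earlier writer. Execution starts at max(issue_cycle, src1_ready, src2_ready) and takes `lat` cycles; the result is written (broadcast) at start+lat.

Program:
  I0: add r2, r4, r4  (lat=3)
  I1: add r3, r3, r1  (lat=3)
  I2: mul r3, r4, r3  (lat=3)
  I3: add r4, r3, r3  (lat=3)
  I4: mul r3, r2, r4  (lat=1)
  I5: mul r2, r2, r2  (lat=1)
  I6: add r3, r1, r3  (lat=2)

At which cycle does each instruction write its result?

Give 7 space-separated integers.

I0 add r2: issue@1 deps=(None,None) exec_start@1 write@4
I1 add r3: issue@2 deps=(None,None) exec_start@2 write@5
I2 mul r3: issue@3 deps=(None,1) exec_start@5 write@8
I3 add r4: issue@4 deps=(2,2) exec_start@8 write@11
I4 mul r3: issue@5 deps=(0,3) exec_start@11 write@12
I5 mul r2: issue@6 deps=(0,0) exec_start@6 write@7
I6 add r3: issue@7 deps=(None,4) exec_start@12 write@14

Answer: 4 5 8 11 12 7 14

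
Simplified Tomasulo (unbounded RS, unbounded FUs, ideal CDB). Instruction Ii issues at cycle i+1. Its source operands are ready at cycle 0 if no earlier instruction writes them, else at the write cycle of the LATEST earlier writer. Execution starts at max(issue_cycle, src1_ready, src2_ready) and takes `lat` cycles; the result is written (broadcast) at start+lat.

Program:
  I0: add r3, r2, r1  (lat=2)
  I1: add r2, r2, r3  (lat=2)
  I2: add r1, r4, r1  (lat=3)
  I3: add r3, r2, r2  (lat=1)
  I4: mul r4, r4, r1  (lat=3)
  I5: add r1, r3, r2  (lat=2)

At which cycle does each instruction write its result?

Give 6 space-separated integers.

Answer: 3 5 6 6 9 8

Derivation:
I0 add r3: issue@1 deps=(None,None) exec_start@1 write@3
I1 add r2: issue@2 deps=(None,0) exec_start@3 write@5
I2 add r1: issue@3 deps=(None,None) exec_start@3 write@6
I3 add r3: issue@4 deps=(1,1) exec_start@5 write@6
I4 mul r4: issue@5 deps=(None,2) exec_start@6 write@9
I5 add r1: issue@6 deps=(3,1) exec_start@6 write@8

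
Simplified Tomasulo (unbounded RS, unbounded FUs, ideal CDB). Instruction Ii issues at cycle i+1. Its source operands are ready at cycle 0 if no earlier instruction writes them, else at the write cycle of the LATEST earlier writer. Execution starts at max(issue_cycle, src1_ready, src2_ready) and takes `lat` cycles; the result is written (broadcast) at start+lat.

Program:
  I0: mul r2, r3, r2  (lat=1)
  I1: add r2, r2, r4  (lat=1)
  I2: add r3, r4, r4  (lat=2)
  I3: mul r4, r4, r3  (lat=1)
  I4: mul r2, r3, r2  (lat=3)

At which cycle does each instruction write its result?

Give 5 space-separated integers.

Answer: 2 3 5 6 8

Derivation:
I0 mul r2: issue@1 deps=(None,None) exec_start@1 write@2
I1 add r2: issue@2 deps=(0,None) exec_start@2 write@3
I2 add r3: issue@3 deps=(None,None) exec_start@3 write@5
I3 mul r4: issue@4 deps=(None,2) exec_start@5 write@6
I4 mul r2: issue@5 deps=(2,1) exec_start@5 write@8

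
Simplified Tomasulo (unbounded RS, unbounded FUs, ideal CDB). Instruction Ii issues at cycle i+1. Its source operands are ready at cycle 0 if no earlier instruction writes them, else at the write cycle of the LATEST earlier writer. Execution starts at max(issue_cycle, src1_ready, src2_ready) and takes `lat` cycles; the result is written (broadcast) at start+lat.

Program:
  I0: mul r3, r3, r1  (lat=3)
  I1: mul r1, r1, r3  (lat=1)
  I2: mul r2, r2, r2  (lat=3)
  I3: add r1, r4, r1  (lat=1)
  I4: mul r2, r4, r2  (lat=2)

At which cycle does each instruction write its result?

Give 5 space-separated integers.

Answer: 4 5 6 6 8

Derivation:
I0 mul r3: issue@1 deps=(None,None) exec_start@1 write@4
I1 mul r1: issue@2 deps=(None,0) exec_start@4 write@5
I2 mul r2: issue@3 deps=(None,None) exec_start@3 write@6
I3 add r1: issue@4 deps=(None,1) exec_start@5 write@6
I4 mul r2: issue@5 deps=(None,2) exec_start@6 write@8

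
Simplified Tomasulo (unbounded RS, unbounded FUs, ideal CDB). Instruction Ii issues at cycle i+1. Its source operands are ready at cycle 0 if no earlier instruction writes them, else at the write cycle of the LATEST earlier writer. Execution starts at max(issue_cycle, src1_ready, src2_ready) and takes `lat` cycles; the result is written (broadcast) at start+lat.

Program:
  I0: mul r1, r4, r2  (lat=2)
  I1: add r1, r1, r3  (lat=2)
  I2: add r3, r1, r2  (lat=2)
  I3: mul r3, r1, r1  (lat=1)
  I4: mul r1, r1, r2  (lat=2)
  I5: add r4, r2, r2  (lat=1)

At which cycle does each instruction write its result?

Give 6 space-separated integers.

Answer: 3 5 7 6 7 7

Derivation:
I0 mul r1: issue@1 deps=(None,None) exec_start@1 write@3
I1 add r1: issue@2 deps=(0,None) exec_start@3 write@5
I2 add r3: issue@3 deps=(1,None) exec_start@5 write@7
I3 mul r3: issue@4 deps=(1,1) exec_start@5 write@6
I4 mul r1: issue@5 deps=(1,None) exec_start@5 write@7
I5 add r4: issue@6 deps=(None,None) exec_start@6 write@7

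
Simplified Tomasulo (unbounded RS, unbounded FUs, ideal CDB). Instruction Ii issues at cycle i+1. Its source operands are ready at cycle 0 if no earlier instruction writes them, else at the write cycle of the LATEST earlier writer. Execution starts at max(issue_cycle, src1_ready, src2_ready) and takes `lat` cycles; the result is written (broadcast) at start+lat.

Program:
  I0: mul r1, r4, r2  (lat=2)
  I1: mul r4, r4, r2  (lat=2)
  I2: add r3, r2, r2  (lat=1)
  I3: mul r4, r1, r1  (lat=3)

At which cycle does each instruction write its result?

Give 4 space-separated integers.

Answer: 3 4 4 7

Derivation:
I0 mul r1: issue@1 deps=(None,None) exec_start@1 write@3
I1 mul r4: issue@2 deps=(None,None) exec_start@2 write@4
I2 add r3: issue@3 deps=(None,None) exec_start@3 write@4
I3 mul r4: issue@4 deps=(0,0) exec_start@4 write@7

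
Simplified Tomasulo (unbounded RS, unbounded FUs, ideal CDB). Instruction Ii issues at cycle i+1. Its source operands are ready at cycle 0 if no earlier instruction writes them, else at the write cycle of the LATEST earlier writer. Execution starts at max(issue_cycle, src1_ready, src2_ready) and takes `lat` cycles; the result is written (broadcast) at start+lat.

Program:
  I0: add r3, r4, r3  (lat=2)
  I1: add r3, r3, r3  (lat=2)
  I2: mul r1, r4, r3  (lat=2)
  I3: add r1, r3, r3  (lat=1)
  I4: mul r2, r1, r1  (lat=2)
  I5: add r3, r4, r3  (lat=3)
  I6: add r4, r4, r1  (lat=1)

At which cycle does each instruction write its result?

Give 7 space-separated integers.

Answer: 3 5 7 6 8 9 8

Derivation:
I0 add r3: issue@1 deps=(None,None) exec_start@1 write@3
I1 add r3: issue@2 deps=(0,0) exec_start@3 write@5
I2 mul r1: issue@3 deps=(None,1) exec_start@5 write@7
I3 add r1: issue@4 deps=(1,1) exec_start@5 write@6
I4 mul r2: issue@5 deps=(3,3) exec_start@6 write@8
I5 add r3: issue@6 deps=(None,1) exec_start@6 write@9
I6 add r4: issue@7 deps=(None,3) exec_start@7 write@8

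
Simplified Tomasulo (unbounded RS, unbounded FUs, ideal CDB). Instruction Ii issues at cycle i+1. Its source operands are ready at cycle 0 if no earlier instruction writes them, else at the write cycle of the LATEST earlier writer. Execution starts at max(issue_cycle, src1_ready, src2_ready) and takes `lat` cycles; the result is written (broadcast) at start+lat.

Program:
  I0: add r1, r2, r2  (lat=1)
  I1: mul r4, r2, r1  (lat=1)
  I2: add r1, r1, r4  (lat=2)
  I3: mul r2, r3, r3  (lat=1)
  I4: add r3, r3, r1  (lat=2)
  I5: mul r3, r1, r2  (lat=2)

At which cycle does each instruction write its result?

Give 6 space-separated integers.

I0 add r1: issue@1 deps=(None,None) exec_start@1 write@2
I1 mul r4: issue@2 deps=(None,0) exec_start@2 write@3
I2 add r1: issue@3 deps=(0,1) exec_start@3 write@5
I3 mul r2: issue@4 deps=(None,None) exec_start@4 write@5
I4 add r3: issue@5 deps=(None,2) exec_start@5 write@7
I5 mul r3: issue@6 deps=(2,3) exec_start@6 write@8

Answer: 2 3 5 5 7 8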